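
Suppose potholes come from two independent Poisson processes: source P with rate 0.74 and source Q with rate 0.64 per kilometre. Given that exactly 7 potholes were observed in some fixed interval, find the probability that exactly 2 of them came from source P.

Given the total, each event is independently from source P with probability p = λ_P/(λ_P+λ_Q) = 0.74/1.38 ≈ 0.5362.
So K ~ Binomial(7, 0.74/1.38): P(K = 2) = C(7,2) · (0.74/1.38)^2 · (0.64/1.38)^5 ≈ 0.1295.

0.1295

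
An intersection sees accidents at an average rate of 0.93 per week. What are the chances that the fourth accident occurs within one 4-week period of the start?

0.5100

Over the interval, μ = 0.93 × 4 = 3.72 (a 4-week period = 4 weeks).
The fourth arrival falls in the interval iff at least 4 events occur there: P(S_4 ≤ t) = P(N ≥ 4) = 1 − P(N ≤ 3) ≈ 0.5100.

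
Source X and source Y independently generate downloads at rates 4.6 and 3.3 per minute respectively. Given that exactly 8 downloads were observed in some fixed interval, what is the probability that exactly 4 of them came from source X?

Given the total, each event is independently from source X with probability p = λ_X/(λ_X+λ_Y) = 4.6/7.9 ≈ 0.5823.
So K ~ Binomial(8, 4.6/7.9): P(K = 4) = C(8,4) · (4.6/7.9)^4 · (3.3/7.9)^4 ≈ 0.2450.

0.2450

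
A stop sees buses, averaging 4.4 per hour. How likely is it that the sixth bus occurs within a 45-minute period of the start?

0.1171

Over the interval, μ = 4.4 × 0.75 = 3.3 (a 45-minute period = 0.75 hours).
The sixth arrival falls in the interval iff at least 6 events occur there: P(S_6 ≤ t) = P(N ≥ 6) = 1 − P(N ≤ 5) ≈ 0.1171.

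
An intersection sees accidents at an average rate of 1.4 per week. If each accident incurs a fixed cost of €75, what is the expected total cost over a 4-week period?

€420

E[N] = 1.4 × 4 = 5.6 (a 4-week period = 4 weeks); E[cost] = 5.6 × €75 = €420.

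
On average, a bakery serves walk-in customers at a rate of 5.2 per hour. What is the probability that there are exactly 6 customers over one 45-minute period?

Over the interval, μ = 5.2 × 0.75 = 3.9 (a 45-minute period = 0.75 hours).
P(N = 6) = e^(−μ) μ^6/6! = e^(−3.9) · 3.9^6/720 ≈ 0.0989.

0.0989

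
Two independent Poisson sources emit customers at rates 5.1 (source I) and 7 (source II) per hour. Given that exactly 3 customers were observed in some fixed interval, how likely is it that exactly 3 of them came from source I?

0.0749

Given the total, each event is independently from source I with probability p = λ_I/(λ_I+λ_II) = 5.1/12.1 ≈ 0.4215.
So K ~ Binomial(3, 5.1/12.1): P(K = 3) = C(3,3) · (5.1/12.1)^3 · (7/12.1)^0 ≈ 0.0749.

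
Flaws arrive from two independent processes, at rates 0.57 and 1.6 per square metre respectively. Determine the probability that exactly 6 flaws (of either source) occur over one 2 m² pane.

0.1210

Independent Poisson processes superpose: combined rate λ = 0.57 + 1.6 = 2.17 per square metre.
Over the interval, μ = 2.17 × 2 = 4.34 (a 2 m² pane = 2 square metres).
P(N = 6) = e^(−4.34) · 4.34^6/6! ≈ 0.1210.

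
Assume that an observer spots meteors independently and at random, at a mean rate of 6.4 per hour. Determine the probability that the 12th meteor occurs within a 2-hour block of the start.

0.6262

Over the interval, μ = 6.4 × 2 = 12.8 (a 2-hour block = 2 hours).
The 12th arrival falls in the interval iff at least 12 events occur there: P(S_12 ≤ t) = P(N ≥ 12) = 1 − P(N ≤ 11) ≈ 0.6262.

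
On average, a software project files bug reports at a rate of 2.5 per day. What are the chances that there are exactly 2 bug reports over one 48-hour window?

0.0842

Over the interval, μ = 2.5 × 2 = 5 (a 48-hour window = 2 days).
P(N = 2) = e^(−μ) μ^2/2! = e^(−5) · 5^2/2 ≈ 0.0842.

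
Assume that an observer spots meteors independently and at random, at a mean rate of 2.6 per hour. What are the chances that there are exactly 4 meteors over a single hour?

0.1414

With mean μ = 2.6 per hour,
P(N = 4) = e^(−μ) μ^4/4! = e^(−2.6) · 2.6^4/24 ≈ 0.1414.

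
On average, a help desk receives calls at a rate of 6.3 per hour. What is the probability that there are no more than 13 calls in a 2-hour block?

0.6169

Over the interval, μ = 6.3 × 2 = 12.6 (a 2-hour block = 2 hours).
P(N ≤ 13) = Σ_{j=0}^{13} e^(−μ) μ^j/j! ≈ 0.6169.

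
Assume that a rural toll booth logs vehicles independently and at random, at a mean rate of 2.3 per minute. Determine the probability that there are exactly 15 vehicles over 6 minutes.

0.0974

Over the interval, μ = 2.3 × 6 = 13.8 (6 minutes).
P(N = 15) = e^(−μ) μ^15/15! = e^(−13.8) · 13.8^15/1307674368000 ≈ 0.0974.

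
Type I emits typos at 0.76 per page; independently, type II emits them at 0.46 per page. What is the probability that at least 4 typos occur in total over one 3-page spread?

0.4975

Independent Poisson processes superpose: combined rate λ = 0.76 + 0.46 = 1.22 per page.
Over the interval, μ = 1.22 × 3 = 3.66 (a 3-page spread = 3 pages).
P(N ≥ 4) = 1 − P(N ≤ 3) ≈ 0.4975.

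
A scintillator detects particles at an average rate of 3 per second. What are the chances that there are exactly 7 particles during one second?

With mean μ = 3 per second,
P(N = 7) = e^(−μ) μ^7/7! = e^(−3) · 3^7/5040 ≈ 0.0216.

0.0216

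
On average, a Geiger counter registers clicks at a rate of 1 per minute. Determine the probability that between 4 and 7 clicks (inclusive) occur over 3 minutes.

Over the interval, μ = 1 × 3 = 3 (3 minutes).
P(4 ≤ N ≤ 7) = Σ_{j=4}^{7} e^(−3) · 3^j/j! ≈ 0.3409.

0.3409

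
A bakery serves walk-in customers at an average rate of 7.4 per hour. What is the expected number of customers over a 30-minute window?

3.7

E[N] = λt = 7.4 × 0.5 = 3.7 (a 30-minute window = 0.5 hours).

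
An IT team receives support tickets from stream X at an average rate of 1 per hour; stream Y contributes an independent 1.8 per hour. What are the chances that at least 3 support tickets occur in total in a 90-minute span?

0.7898

Independent Poisson processes superpose: combined rate λ = 1 + 1.8 = 2.8 per hour.
Over the interval, μ = 2.8 × 1.5 = 4.2 (a 90-minute span = 1.5 hours).
P(N ≥ 3) = 1 − P(N ≤ 2) ≈ 0.7898.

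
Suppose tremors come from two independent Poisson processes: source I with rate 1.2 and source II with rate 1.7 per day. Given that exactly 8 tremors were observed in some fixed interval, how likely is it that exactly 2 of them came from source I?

0.1945

Given the total, each event is independently from source I with probability p = λ_I/(λ_I+λ_II) = 1.2/2.9 ≈ 0.4138.
So K ~ Binomial(8, 1.2/2.9): P(K = 2) = C(8,2) · (1.2/2.9)^2 · (1.7/2.9)^6 ≈ 0.1945.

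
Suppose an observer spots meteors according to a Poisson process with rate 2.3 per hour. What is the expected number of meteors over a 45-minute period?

1.725

E[N] = λt = 2.3 × 0.75 = 1.725 (a 45-minute period = 0.75 hours).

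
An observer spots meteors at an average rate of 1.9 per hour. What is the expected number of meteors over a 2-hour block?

E[N] = λt = 1.9 × 2 = 3.8 (a 2-hour block = 2 hours).

3.8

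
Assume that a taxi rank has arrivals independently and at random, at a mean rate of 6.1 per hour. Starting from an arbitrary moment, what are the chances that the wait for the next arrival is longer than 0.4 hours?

The wait for the next event is exponential with rate λ = 6.1 per hour.
P(T > 0.4) = e^(−λt) = e^(−6.1 × 0.4) = e^(−2.44) ≈ 0.0872.

0.0872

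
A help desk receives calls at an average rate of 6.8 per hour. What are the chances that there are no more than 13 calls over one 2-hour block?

Over the interval, μ = 6.8 × 2 = 13.6 (a 2-hour block = 2 hours).
P(N ≤ 13) = Σ_{j=0}^{13} e^(−μ) μ^j/j! ≈ 0.5074.

0.5074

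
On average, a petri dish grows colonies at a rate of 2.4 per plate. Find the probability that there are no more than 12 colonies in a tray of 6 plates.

0.3203

Over the interval, μ = 2.4 × 6 = 14.4 (a tray of 6 plates = 6 plates).
P(N ≤ 12) = Σ_{j=0}^{12} e^(−μ) μ^j/j! ≈ 0.3203.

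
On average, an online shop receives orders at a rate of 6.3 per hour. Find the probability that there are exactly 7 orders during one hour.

0.1435

With mean μ = 6.3 per hour,
P(N = 7) = e^(−μ) μ^7/7! = e^(−6.3) · 6.3^7/5040 ≈ 0.1435.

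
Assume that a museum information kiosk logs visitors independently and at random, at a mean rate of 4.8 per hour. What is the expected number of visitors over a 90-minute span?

7.2

E[N] = λt = 4.8 × 1.5 = 7.2 (a 90-minute span = 1.5 hours).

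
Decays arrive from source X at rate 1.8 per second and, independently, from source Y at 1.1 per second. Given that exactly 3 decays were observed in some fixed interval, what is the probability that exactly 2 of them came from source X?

0.4384

Given the total, each event is independently from source X with probability p = λ_X/(λ_X+λ_Y) = 1.8/2.9 ≈ 0.6207.
So K ~ Binomial(3, 1.8/2.9): P(K = 2) = C(3,2) · (1.8/2.9)^2 · (1.1/2.9)^1 ≈ 0.4384.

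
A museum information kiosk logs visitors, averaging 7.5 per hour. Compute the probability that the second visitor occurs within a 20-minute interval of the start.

0.7127

Over the interval, μ = 7.5 × 1/3 = 2.5 (a 20-minute interval = 1/3 hours).
The second arrival falls in the interval iff at least 2 events occur there: P(S_2 ≤ t) = P(N ≥ 2) = 1 − P(N ≤ 1) ≈ 0.7127.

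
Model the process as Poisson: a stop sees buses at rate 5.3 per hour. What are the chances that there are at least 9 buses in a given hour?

0.0894

With mean μ = 5.3 per hour,
P(N ≥ 9) = 1 − P(N ≤ 8) = 1 − Σ_{j=0}^{8} e^(−μ) μ^j/j! ≈ 0.0894.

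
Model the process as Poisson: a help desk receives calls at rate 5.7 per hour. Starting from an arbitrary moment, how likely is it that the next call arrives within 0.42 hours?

0.9087

Inter-arrival times are exponential with rate λ = 5.7 per hour.
P(T ≤ 0.42) = 1 − e^(−λt) = 1 − e^(−5.7 × 0.42) = 1 − e^(−2.394) ≈ 0.9087.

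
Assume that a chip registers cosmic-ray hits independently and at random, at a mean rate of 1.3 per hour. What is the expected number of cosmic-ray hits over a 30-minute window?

E[N] = λt = 1.3 × 0.5 = 0.65 (a 30-minute window = 0.5 hours).

0.65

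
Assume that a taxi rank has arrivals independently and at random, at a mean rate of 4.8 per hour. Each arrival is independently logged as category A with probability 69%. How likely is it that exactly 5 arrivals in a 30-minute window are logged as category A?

0.0198

Thinning: the arrivals that are logged as category A themselves form a Poisson process with rate 0.69 × 4.8 = 3.312 per hour.
Over the interval, μ = 3.312 × 0.5 = 1.656 (a 30-minute window = 0.5 hours).
P(N = 5) = e^(−1.656) · 1.656^5/5! ≈ 0.0198.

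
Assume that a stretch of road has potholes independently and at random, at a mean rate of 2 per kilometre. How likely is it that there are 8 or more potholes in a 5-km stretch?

0.7798

Over the interval, μ = 2 × 5 = 10 (a 5-km stretch = 5 kilometres).
P(N ≥ 8) = 1 − P(N ≤ 7) = 1 − Σ_{j=0}^{7} e^(−μ) μ^j/j! ≈ 0.7798.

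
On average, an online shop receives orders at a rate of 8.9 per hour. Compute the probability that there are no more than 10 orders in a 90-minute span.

Over the interval, μ = 8.9 × 1.5 = 13.35 (a 90-minute span = 1.5 hours).
P(N ≤ 10) = Σ_{j=0}^{10} e^(−μ) μ^j/j! ≈ 0.2228.

0.2228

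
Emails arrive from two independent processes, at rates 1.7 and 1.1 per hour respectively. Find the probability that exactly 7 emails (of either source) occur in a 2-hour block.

0.1267

Independent Poisson processes superpose: combined rate λ = 1.7 + 1.1 = 2.8 per hour.
Over the interval, μ = 2.8 × 2 = 5.6 (a 2-hour block = 2 hours).
P(N = 7) = e^(−5.6) · 5.6^7/7! ≈ 0.1267.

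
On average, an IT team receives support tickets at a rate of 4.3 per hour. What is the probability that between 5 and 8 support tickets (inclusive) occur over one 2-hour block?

Over the interval, μ = 4.3 × 2 = 8.6 (a 2-hour block = 2 hours).
P(5 ≤ N ≤ 8) = Σ_{j=5}^{8} e^(−8.6) · 8.6^j/j! ≈ 0.4393.

0.4393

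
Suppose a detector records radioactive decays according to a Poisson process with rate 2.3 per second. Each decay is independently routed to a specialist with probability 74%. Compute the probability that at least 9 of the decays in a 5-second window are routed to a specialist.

0.4783

Thinning: the decays that are routed to a specialist themselves form a Poisson process with rate 0.74 × 2.3 = 1.702 per second.
Over the interval, μ = 1.702 × 5 = 8.51 (a 5-second window = 5 seconds).
P(N ≥ 9) = 1 − P(N ≤ 8) ≈ 0.4783.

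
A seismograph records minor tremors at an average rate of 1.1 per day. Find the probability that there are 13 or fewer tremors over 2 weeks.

0.3260

Over the interval, μ = 1.1 × 14 = 15.4 (2 weeks = 14 days).
P(N ≤ 13) = Σ_{j=0}^{13} e^(−μ) μ^j/j! ≈ 0.3260.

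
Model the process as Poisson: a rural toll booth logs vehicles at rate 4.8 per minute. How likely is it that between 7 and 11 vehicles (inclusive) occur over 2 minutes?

0.5838

Over the interval, μ = 4.8 × 2 = 9.6 (2 minutes).
P(7 ≤ N ≤ 11) = Σ_{j=7}^{11} e^(−9.6) · 9.6^j/j! ≈ 0.5838.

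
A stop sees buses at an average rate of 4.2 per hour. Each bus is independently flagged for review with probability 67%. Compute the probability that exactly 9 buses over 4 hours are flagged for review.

Thinning: the buses that are flagged for review themselves form a Poisson process with rate 0.67 × 4.2 = 2.814 per hour.
Over the interval, μ = 2.814 × 4 = 11.256 (4 hours).
P(N = 9) = e^(−11.256) · 11.256^9/9! ≈ 0.1033.

0.1033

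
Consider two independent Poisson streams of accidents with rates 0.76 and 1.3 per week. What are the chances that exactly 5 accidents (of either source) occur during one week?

Independent Poisson processes superpose: combined rate λ = 0.76 + 1.3 = 2.06 per week.
So μ = 2.06.
P(N = 5) = e^(−2.06) · 2.06^5/5! ≈ 0.0394.

0.0394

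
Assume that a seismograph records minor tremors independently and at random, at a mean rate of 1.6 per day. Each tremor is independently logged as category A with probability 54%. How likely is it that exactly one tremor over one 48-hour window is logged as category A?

Thinning: the tremors that are logged as category A themselves form a Poisson process with rate 0.54 × 1.6 = 0.864 per day.
Over the interval, μ = 0.864 × 2 = 1.728 (a 48-hour window = 2 days).
P(N = 1) = e^(−1.728) · 1.728^1/1! ≈ 0.3070.

0.3070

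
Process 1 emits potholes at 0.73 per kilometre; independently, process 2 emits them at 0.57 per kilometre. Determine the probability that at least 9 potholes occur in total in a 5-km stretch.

0.2084

Independent Poisson processes superpose: combined rate λ = 0.73 + 0.57 = 1.3 per kilometre.
Over the interval, μ = 1.3 × 5 = 6.5 (a 5-km stretch = 5 kilometres).
P(N ≥ 9) = 1 − P(N ≤ 8) ≈ 0.2084.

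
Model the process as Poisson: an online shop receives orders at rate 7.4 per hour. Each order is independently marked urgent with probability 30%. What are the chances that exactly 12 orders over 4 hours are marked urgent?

0.0698

Thinning: the orders that are marked urgent themselves form a Poisson process with rate 0.3 × 7.4 = 2.22 per hour.
Over the interval, μ = 2.22 × 4 = 8.88 (4 hours).
P(N = 12) = e^(−8.88) · 8.88^12/12! ≈ 0.0698.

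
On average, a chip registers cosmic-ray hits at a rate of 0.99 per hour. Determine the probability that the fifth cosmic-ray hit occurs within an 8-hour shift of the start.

0.8957

Over the interval, μ = 0.99 × 8 = 7.92 (an 8-hour shift = 8 hours).
The fifth arrival falls in the interval iff at least 5 events occur there: P(S_5 ≤ t) = P(N ≥ 5) = 1 − P(N ≤ 4) ≈ 0.8957.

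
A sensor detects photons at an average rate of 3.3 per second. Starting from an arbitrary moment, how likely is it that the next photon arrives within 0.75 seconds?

0.9158

Inter-arrival times are exponential with rate λ = 3.3 per second.
P(T ≤ 0.75) = 1 − e^(−λt) = 1 − e^(−3.3 × 0.75) = 1 − e^(−2.475) ≈ 0.9158.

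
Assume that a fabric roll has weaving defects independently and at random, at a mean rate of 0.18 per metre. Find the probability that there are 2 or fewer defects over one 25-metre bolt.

Over the interval, μ = 0.18 × 25 = 4.5 (a 25-metre bolt = 25 metres).
P(N ≤ 2) = Σ_{j=0}^{2} e^(−μ) μ^j/j! ≈ 0.1736.

0.1736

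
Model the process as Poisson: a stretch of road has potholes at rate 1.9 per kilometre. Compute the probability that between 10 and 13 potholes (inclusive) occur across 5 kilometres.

0.3763

Over the interval, μ = 1.9 × 5 = 9.5 (5 kilometres).
P(10 ≤ N ≤ 13) = Σ_{j=10}^{13} e^(−9.5) · 9.5^j/j! ≈ 0.3763.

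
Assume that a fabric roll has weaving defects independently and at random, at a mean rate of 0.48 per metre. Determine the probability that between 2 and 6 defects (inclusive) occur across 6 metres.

0.7544

Over the interval, μ = 0.48 × 6 = 2.88 (6 metres).
P(2 ≤ N ≤ 6) = Σ_{j=2}^{6} e^(−2.88) · 2.88^j/j! ≈ 0.7544.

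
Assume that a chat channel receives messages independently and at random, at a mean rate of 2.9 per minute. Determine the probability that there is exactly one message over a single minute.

0.1596

With mean μ = 2.9 per minute,
P(N = 1) = e^(−μ) μ^1/1! = e^(−2.9) · 2.9^1/1 ≈ 0.1596.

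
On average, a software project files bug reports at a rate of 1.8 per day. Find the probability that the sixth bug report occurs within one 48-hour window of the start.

Over the interval, μ = 1.8 × 2 = 3.6 (a 48-hour window = 2 days).
The sixth arrival falls in the interval iff at least 6 events occur there: P(S_6 ≤ t) = P(N ≥ 6) = 1 − P(N ≤ 5) ≈ 0.1559.

0.1559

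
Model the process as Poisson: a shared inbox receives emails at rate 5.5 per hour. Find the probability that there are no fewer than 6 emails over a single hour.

0.4711

With mean μ = 5.5 per hour,
P(N ≥ 6) = 1 − P(N ≤ 5) = 1 − Σ_{j=0}^{5} e^(−μ) μ^j/j! ≈ 0.4711.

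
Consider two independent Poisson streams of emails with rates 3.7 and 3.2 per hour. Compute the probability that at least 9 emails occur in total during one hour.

Independent Poisson processes superpose: combined rate λ = 3.7 + 3.2 = 6.9 per hour.
So μ = 6.9.
P(N ≥ 9) = 1 − P(N ≤ 8) ≈ 0.2580.

0.2580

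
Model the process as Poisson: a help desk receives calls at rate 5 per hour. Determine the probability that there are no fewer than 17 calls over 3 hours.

0.3359

Over the interval, μ = 5 × 3 = 15 (3 hours).
P(N ≥ 17) = 1 − P(N ≤ 16) = 1 − Σ_{j=0}^{16} e^(−μ) μ^j/j! ≈ 0.3359.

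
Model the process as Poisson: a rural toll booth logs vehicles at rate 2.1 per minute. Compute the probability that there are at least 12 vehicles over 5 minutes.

Over the interval, μ = 2.1 × 5 = 10.5 (5 minutes).
P(N ≥ 12) = 1 − P(N ≤ 11) = 1 − Σ_{j=0}^{11} e^(−μ) μ^j/j! ≈ 0.3613.

0.3613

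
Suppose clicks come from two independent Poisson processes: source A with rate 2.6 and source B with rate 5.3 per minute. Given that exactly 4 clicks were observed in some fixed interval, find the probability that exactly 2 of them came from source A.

Given the total, each event is independently from source A with probability p = λ_A/(λ_A+λ_B) = 2.6/7.9 ≈ 0.3291.
So K ~ Binomial(4, 2.6/7.9): P(K = 2) = C(4,2) · (2.6/7.9)^2 · (5.3/7.9)^2 ≈ 0.2925.

0.2925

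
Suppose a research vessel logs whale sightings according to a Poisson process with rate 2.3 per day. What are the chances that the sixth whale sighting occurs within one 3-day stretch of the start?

0.6863

Over the interval, μ = 2.3 × 3 = 6.9 (a 3-day stretch = 3 days).
The sixth arrival falls in the interval iff at least 6 events occur there: P(S_6 ≤ t) = P(N ≥ 6) = 1 − P(N ≤ 5) ≈ 0.6863.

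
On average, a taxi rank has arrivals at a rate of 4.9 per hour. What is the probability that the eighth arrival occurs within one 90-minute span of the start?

Over the interval, μ = 4.9 × 1.5 = 7.35 (a 90-minute span = 1.5 hours).
The eighth arrival falls in the interval iff at least 8 events occur there: P(S_8 ≤ t) = P(N ≥ 8) = 1 − P(N ≤ 7) ≈ 0.4533.

0.4533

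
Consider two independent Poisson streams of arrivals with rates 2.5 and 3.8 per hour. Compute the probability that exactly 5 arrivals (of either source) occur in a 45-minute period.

Independent Poisson processes superpose: combined rate λ = 2.5 + 3.8 = 6.3 per hour.
Over the interval, μ = 6.3 × 0.75 = 4.725 (a 45-minute period = 0.75 hours).
P(N = 5) = e^(−4.725) · 4.725^5/5! ≈ 0.1741.

0.1741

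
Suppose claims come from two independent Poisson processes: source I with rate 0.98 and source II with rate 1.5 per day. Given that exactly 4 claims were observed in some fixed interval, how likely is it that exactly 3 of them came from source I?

0.1493

Given the total, each event is independently from source I with probability p = λ_I/(λ_I+λ_II) = 0.98/2.48 ≈ 0.3952.
So K ~ Binomial(4, 0.98/2.48): P(K = 3) = C(4,3) · (0.98/2.48)^3 · (1.5/2.48)^1 ≈ 0.1493.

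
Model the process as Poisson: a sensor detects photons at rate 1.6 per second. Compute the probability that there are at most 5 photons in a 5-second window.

0.1912

Over the interval, μ = 1.6 × 5 = 8 (a 5-second window = 5 seconds).
P(N ≤ 5) = Σ_{j=0}^{5} e^(−μ) μ^j/j! ≈ 0.1912.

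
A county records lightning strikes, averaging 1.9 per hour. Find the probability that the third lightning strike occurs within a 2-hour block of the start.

0.7311

Over the interval, μ = 1.9 × 2 = 3.8 (a 2-hour block = 2 hours).
The third arrival falls in the interval iff at least 3 events occur there: P(S_3 ≤ t) = P(N ≥ 3) = 1 − P(N ≤ 2) ≈ 0.7311.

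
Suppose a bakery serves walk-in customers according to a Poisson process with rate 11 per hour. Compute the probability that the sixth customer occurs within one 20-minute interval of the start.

0.1652

Over the interval, μ = 11 × 1/3 ≈ 3.66667 (a 20-minute interval = 1/3 hours).
The sixth arrival falls in the interval iff at least 6 events occur there: P(S_6 ≤ t) = P(N ≥ 6) = 1 − P(N ≤ 5) ≈ 0.1652.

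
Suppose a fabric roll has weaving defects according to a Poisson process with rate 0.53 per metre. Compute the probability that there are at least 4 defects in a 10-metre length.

Over the interval, μ = 0.53 × 10 = 5.3 (a 10-metre length = 10 metres).
P(N ≥ 4) = 1 − P(N ≤ 3) = 1 − Σ_{j=0}^{3} e^(−μ) μ^j/j! ≈ 0.7746.

0.7746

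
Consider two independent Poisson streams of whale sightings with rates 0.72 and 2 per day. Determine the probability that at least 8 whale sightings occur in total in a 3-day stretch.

0.5691

Independent Poisson processes superpose: combined rate λ = 0.72 + 2 = 2.72 per day.
Over the interval, μ = 2.72 × 3 = 8.16 (a 3-day stretch = 3 days).
P(N ≥ 8) = 1 − P(N ≤ 7) ≈ 0.5691.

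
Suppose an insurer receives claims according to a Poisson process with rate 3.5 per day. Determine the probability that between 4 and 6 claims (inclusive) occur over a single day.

With mean μ = 3.5 per day,
P(4 ≤ N ≤ 6) = Σ_{j=4}^{6} e^(−3.5) · 3.5^j/j! ≈ 0.3981.

0.3981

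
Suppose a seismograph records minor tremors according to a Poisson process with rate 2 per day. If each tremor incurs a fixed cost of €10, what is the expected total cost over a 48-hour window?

€40

E[N] = 2 × 2 = 4 (a 48-hour window = 2 days); E[cost] = 4 × €10 = €40.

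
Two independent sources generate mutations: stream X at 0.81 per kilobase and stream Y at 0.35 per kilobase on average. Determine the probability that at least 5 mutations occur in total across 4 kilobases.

Independent Poisson processes superpose: combined rate λ = 0.81 + 0.35 = 1.16 per kilobase.
Over the interval, μ = 1.16 × 4 = 4.64 (4 kilobases).
P(N ≥ 5) = 1 − P(N ≤ 4) ≈ 0.4942.

0.4942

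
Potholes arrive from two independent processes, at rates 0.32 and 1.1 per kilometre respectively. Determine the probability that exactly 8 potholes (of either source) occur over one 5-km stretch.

Independent Poisson processes superpose: combined rate λ = 0.32 + 1.1 = 1.42 per kilometre.
Over the interval, μ = 1.42 × 5 = 7.1 (a 5-km stretch = 5 kilometres).
P(N = 8) = e^(−7.1) · 7.1^8/8! ≈ 0.1321.

0.1321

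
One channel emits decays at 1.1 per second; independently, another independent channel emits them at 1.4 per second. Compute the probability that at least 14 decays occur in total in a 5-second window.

Independent Poisson processes superpose: combined rate λ = 1.1 + 1.4 = 2.5 per second.
Over the interval, μ = 2.5 × 5 = 12.5 (a 5-second window = 5 seconds).
P(N ≥ 14) = 1 − P(N ≤ 13) ≈ 0.3722.

0.3722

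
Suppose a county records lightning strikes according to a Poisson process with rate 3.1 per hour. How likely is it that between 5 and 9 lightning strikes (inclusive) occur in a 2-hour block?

0.6424

Over the interval, μ = 3.1 × 2 = 6.2 (a 2-hour block = 2 hours).
P(5 ≤ N ≤ 9) = Σ_{j=5}^{9} e^(−6.2) · 6.2^j/j! ≈ 0.6424.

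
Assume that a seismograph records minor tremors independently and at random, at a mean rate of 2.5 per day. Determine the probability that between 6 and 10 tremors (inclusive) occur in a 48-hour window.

Over the interval, μ = 2.5 × 2 = 5 (a 48-hour window = 2 days).
P(6 ≤ N ≤ 10) = Σ_{j=6}^{10} e^(−5) · 5^j/j! ≈ 0.3703.

0.3703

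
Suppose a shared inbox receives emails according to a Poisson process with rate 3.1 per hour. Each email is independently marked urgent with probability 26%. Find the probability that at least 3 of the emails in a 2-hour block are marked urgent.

Thinning: the emails that are marked urgent themselves form a Poisson process with rate 0.26 × 3.1 = 0.806 per hour.
Over the interval, μ = 0.806 × 2 = 1.612 (a 2-hour block = 2 hours).
P(N ≥ 3) = 1 − P(N ≤ 2) ≈ 0.2197.

0.2197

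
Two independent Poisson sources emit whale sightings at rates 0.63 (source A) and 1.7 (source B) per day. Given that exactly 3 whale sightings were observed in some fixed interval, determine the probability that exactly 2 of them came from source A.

Given the total, each event is independently from source A with probability p = λ_A/(λ_A+λ_B) = 0.63/2.33 ≈ 0.2704.
So K ~ Binomial(3, 0.63/2.33): P(K = 2) = C(3,2) · (0.63/2.33)^2 · (1.7/2.33)^1 ≈ 0.1600.

0.1600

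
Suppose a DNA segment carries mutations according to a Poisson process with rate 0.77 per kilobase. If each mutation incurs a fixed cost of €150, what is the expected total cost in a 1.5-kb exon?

€173.25

E[N] = 0.77 × 1.5 = 1.155 (a 1.5-kb exon = 1.5 kilobases); E[cost] = 1.155 × €150 = €173.25.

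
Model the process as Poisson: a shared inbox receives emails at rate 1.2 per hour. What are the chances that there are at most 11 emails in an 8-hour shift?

0.7412

Over the interval, μ = 1.2 × 8 = 9.6 (an 8-hour shift = 8 hours).
P(N ≤ 11) = Σ_{j=0}^{11} e^(−μ) μ^j/j! ≈ 0.7412.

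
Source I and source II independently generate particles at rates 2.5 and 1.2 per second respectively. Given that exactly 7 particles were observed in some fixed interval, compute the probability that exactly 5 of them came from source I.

Given the total, each event is independently from source I with probability p = λ_I/(λ_I+λ_II) = 2.5/3.7 ≈ 0.6757.
So K ~ Binomial(7, 2.5/3.7): P(K = 5) = C(7,5) · (2.5/3.7)^5 · (1.2/3.7)^2 ≈ 0.3111.

0.3111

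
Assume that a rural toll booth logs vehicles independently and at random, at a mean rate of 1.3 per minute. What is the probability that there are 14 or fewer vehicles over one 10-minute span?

0.6751

Over the interval, μ = 1.3 × 10 = 13 (a 10-minute span = 10 minutes).
P(N ≤ 14) = Σ_{j=0}^{14} e^(−μ) μ^j/j! ≈ 0.6751.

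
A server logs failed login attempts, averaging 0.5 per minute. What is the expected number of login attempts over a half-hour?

15

E[N] = λt = 0.5 × 30 = 15 (a half-hour = 30 minutes).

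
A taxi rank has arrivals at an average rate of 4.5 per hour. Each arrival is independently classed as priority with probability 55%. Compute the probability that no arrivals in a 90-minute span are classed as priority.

Thinning: the arrivals that are classed as priority themselves form a Poisson process with rate 0.55 × 4.5 = 2.475 per hour.
Over the interval, μ = 2.475 × 1.5 = 3.7125 (a 90-minute span = 1.5 hours).
P(N = 0) = e^(−3.7125) · 3.7125^0/0! ≈ 0.0244.

0.0244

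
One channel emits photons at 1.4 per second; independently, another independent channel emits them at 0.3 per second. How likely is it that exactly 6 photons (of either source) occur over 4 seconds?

0.1529

Independent Poisson processes superpose: combined rate λ = 1.4 + 0.3 = 1.7 per second.
Over the interval, μ = 1.7 × 4 = 6.8 (4 seconds).
P(N = 6) = e^(−6.8) · 6.8^6/6! ≈ 0.1529.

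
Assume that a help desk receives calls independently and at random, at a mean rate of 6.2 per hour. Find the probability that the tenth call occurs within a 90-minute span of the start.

Over the interval, μ = 6.2 × 1.5 = 9.3 (a 90-minute span = 1.5 hours).
The tenth arrival falls in the interval iff at least 10 events occur there: P(S_10 ≤ t) = P(N ≥ 10) = 1 − P(N ≤ 9) ≈ 0.4521.

0.4521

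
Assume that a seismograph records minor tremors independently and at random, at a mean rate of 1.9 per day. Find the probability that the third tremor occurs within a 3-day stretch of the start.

Over the interval, μ = 1.9 × 3 = 5.7 (a 3-day stretch = 3 days).
The third arrival falls in the interval iff at least 3 events occur there: P(S_3 ≤ t) = P(N ≥ 3) = 1 − P(N ≤ 2) ≈ 0.9232.

0.9232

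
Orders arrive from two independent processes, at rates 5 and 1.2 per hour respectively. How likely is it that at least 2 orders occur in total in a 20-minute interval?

0.6117

Independent Poisson processes superpose: combined rate λ = 5 + 1.2 = 6.2 per hour.
Over the interval, μ = 6.2 × 1/3 ≈ 2.06667 (a 20-minute interval = 1/3 hours).
P(N ≥ 2) = 1 − P(N ≤ 1) ≈ 0.6117.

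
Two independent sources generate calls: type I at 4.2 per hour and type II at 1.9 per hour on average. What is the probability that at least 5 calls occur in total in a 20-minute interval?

Independent Poisson processes superpose: combined rate λ = 4.2 + 1.9 = 6.1 per hour.
Over the interval, μ = 6.1 × 1/3 ≈ 2.03333 (a 20-minute interval = 1/3 hours).
P(N ≥ 5) = 1 − P(N ≤ 4) ≈ 0.0557.

0.0557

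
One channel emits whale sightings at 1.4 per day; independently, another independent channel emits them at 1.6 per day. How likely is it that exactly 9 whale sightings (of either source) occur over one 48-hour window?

0.0688

Independent Poisson processes superpose: combined rate λ = 1.4 + 1.6 = 3 per day.
Over the interval, μ = 3 × 2 = 6 (a 48-hour window = 2 days).
P(N = 9) = e^(−6) · 6^9/9! ≈ 0.0688.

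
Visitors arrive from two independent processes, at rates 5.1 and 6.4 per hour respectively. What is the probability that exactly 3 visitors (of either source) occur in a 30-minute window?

0.1008

Independent Poisson processes superpose: combined rate λ = 5.1 + 6.4 = 11.5 per hour.
Over the interval, μ = 11.5 × 0.5 = 5.75 (a 30-minute window = 0.5 hours).
P(N = 3) = e^(−5.75) · 5.75^3/3! ≈ 0.1008.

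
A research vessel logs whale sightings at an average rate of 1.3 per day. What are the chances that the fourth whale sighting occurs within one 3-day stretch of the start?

0.5468

Over the interval, μ = 1.3 × 3 = 3.9 (a 3-day stretch = 3 days).
The fourth arrival falls in the interval iff at least 4 events occur there: P(S_4 ≤ t) = P(N ≥ 4) = 1 − P(N ≤ 3) ≈ 0.5468.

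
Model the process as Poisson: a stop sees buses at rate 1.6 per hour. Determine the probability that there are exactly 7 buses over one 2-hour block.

Over the interval, μ = 1.6 × 2 = 3.2 (a 2-hour block = 2 hours).
P(N = 7) = e^(−μ) μ^7/7! = e^(−3.2) · 3.2^7/5040 ≈ 0.0278.

0.0278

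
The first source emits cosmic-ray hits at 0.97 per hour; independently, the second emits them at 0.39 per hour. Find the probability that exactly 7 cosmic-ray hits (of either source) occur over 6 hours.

0.1366

Independent Poisson processes superpose: combined rate λ = 0.97 + 0.39 = 1.36 per hour.
Over the interval, μ = 1.36 × 6 = 8.16 (6 hours).
P(N = 7) = e^(−8.16) · 8.16^7/7! ≈ 0.1366.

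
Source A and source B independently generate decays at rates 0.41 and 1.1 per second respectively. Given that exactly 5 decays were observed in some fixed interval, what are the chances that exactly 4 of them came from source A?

Given the total, each event is independently from source A with probability p = λ_A/(λ_A+λ_B) = 0.41/1.51 ≈ 0.2715.
So K ~ Binomial(5, 0.41/1.51): P(K = 4) = C(5,4) · (0.41/1.51)^4 · (1.1/1.51)^1 ≈ 0.0198.

0.0198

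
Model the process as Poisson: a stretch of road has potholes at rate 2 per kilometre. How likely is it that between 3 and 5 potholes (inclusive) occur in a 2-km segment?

Over the interval, μ = 2 × 2 = 4 (a 2-km segment = 2 kilometres).
P(3 ≤ N ≤ 5) = Σ_{j=3}^{5} e^(−4) · 4^j/j! ≈ 0.5470.

0.5470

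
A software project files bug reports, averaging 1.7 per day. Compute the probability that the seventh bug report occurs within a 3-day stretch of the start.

Over the interval, μ = 1.7 × 3 = 5.1 (a 3-day stretch = 3 days).
The seventh arrival falls in the interval iff at least 7 events occur there: P(S_7 ≤ t) = P(N ≥ 7) = 1 − P(N ≤ 6) ≈ 0.2526.

0.2526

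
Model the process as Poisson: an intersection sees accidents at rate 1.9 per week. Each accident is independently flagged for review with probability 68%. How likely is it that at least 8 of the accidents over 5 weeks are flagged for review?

Thinning: the accidents that are flagged for review themselves form a Poisson process with rate 0.68 × 1.9 = 1.292 per week.
Over the interval, μ = 1.292 × 5 = 6.46 (5 weeks).
P(N ≥ 8) = 1 − P(N ≤ 7) ≈ 0.3214.

0.3214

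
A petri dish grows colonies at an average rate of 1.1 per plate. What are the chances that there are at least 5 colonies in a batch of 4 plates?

0.4488

Over the interval, μ = 1.1 × 4 = 4.4 (a batch of 4 plates = 4 plates).
P(N ≥ 5) = 1 − P(N ≤ 4) = 1 − Σ_{j=0}^{4} e^(−μ) μ^j/j! ≈ 0.4488.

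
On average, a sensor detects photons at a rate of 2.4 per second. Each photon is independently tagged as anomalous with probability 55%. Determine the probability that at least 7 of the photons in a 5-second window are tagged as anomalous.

Thinning: the photons that are tagged as anomalous themselves form a Poisson process with rate 0.55 × 2.4 = 1.32 per second.
Over the interval, μ = 1.32 × 5 = 6.6 (a 5-second window = 5 seconds).
P(N ≥ 7) = 1 − P(N ≤ 6) ≈ 0.4892.

0.4892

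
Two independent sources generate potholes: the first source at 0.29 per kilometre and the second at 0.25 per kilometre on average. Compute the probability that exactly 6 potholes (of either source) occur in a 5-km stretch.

Independent Poisson processes superpose: combined rate λ = 0.29 + 0.25 = 0.54 per kilometre.
Over the interval, μ = 0.54 × 5 = 2.7 (a 5-km stretch = 5 kilometres).
P(N = 6) = e^(−2.7) · 2.7^6/6! ≈ 0.0362.

0.0362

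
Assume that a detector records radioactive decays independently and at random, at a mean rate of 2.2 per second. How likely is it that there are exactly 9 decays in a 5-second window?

Over the interval, μ = 2.2 × 5 = 11 (a 5-second window = 5 seconds).
P(N = 9) = e^(−μ) μ^9/9! = e^(−11) · 11^9/362880 ≈ 0.1085.

0.1085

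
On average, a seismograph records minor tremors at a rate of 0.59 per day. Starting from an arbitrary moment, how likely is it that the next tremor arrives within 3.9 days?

Inter-arrival times are exponential with rate λ = 0.59 per day.
P(T ≤ 3.9) = 1 − e^(−λt) = 1 − e^(−0.59 × 3.9) = 1 − e^(−2.301) ≈ 0.8998.

0.8998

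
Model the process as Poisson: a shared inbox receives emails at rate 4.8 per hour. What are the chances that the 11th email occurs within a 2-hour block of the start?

Over the interval, μ = 4.8 × 2 = 9.6 (a 2-hour block = 2 hours).
The 11th arrival falls in the interval iff at least 11 events occur there: P(S_11 ≤ t) = P(N ≥ 11) = 1 − P(N ≤ 10) ≈ 0.3671.

0.3671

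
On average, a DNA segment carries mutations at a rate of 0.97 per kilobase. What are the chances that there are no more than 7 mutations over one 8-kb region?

0.4869

Over the interval, μ = 0.97 × 8 = 7.76 (an 8-kb region = 8 kilobases).
P(N ≤ 7) = Σ_{j=0}^{7} e^(−μ) μ^j/j! ≈ 0.4869.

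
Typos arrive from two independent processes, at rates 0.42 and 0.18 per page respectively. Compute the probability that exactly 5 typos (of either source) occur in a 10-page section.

Independent Poisson processes superpose: combined rate λ = 0.42 + 0.18 = 0.6 per page.
Over the interval, μ = 0.6 × 10 = 6 (a 10-page section = 10 pages).
P(N = 5) = e^(−6) · 6^5/5! ≈ 0.1606.

0.1606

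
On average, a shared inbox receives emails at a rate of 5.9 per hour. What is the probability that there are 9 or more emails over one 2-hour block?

0.8314

Over the interval, μ = 5.9 × 2 = 11.8 (a 2-hour block = 2 hours).
P(N ≥ 9) = 1 − P(N ≤ 8) = 1 − Σ_{j=0}^{8} e^(−μ) μ^j/j! ≈ 0.8314.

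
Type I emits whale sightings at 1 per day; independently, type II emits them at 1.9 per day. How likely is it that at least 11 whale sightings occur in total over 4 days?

Independent Poisson processes superpose: combined rate λ = 1 + 1.9 = 2.9 per day.
Over the interval, μ = 2.9 × 4 = 11.6 (4 days).
P(N ≥ 11) = 1 − P(N ≤ 10) ≈ 0.6095.

0.6095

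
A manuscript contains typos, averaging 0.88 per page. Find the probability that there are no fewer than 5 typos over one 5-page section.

Over the interval, μ = 0.88 × 5 = 4.4 (a 5-page section = 5 pages).
P(N ≥ 5) = 1 − P(N ≤ 4) = 1 − Σ_{j=0}^{4} e^(−μ) μ^j/j! ≈ 0.4488.

0.4488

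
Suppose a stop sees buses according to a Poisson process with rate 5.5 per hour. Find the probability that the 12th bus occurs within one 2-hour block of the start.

Over the interval, μ = 5.5 × 2 = 11 (a 2-hour block = 2 hours).
The 12th arrival falls in the interval iff at least 12 events occur there: P(S_12 ≤ t) = P(N ≥ 12) = 1 − P(N ≤ 11) ≈ 0.4207.

0.4207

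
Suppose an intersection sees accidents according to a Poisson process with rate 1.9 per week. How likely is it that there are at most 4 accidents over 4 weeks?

Over the interval, μ = 1.9 × 4 = 7.6 (4 weeks).
P(N ≤ 4) = Σ_{j=0}^{4} e^(−μ) μ^j/j! ≈ 0.1249.

0.1249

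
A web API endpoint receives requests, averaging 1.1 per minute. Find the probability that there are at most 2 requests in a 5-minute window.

Over the interval, μ = 1.1 × 5 = 5.5 (a 5-minute window = 5 minutes).
P(N ≤ 2) = Σ_{j=0}^{2} e^(−μ) μ^j/j! ≈ 0.0884.

0.0884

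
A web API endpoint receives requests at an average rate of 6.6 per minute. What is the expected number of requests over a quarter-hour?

E[N] = λt = 6.6 × 15 = 99 (a quarter-hour = 15 minutes).

99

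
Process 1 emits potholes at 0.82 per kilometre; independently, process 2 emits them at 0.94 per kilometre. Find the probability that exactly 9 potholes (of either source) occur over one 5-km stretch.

Independent Poisson processes superpose: combined rate λ = 0.82 + 0.94 = 1.76 per kilometre.
Over the interval, μ = 1.76 × 5 = 8.8 (a 5-km stretch = 5 kilometres).
P(N = 9) = e^(−8.8) · 8.8^9/9! ≈ 0.1315.

0.1315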